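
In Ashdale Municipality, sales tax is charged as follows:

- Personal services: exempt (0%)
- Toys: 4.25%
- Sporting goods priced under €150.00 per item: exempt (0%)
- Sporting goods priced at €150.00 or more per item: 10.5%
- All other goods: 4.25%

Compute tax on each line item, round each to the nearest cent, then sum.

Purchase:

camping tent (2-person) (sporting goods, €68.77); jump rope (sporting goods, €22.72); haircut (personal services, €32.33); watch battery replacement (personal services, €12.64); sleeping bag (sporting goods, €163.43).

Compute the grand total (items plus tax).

€317.05

Camping tent (2-person) €68.77: sporting goods, under €150.00 → 0% → €0.00
Jump rope €22.72: sporting goods, under €150.00 → 0% → €0.00
Haircut €32.33: personal services → 0% → €0.00
Watch battery replacement €12.64: personal services → 0% → €0.00
Sleeping bag €163.43: sporting goods, €150.00 or more → 10.5% → €17.16
Subtotal = €299.89; tax = €17.16; total due = €317.05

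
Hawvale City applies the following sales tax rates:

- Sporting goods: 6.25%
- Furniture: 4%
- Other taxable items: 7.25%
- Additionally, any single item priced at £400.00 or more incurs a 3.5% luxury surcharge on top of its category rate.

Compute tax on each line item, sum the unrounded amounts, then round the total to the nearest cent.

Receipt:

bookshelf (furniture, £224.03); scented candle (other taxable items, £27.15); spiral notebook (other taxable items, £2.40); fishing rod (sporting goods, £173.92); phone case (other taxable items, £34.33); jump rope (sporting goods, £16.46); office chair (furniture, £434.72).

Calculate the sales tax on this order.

£58.10

Bookshelf £224.03: furniture → 4% → £8.9612
Scented candle £27.15: other taxable items → 7.25% → £1.968375
Spiral notebook £2.40: other taxable items → 7.25% → £0.174
Fishing rod £173.92: sporting goods → 6.25% → £10.87
Phone case £34.33: other taxable items → 7.25% → £2.488925
Jump rope £16.46: sporting goods → 6.25% → £1.02875
Office chair £434.72: furniture → 4% + 3.5% surcharge = 7.5% → £32.604
Unrounded tax sum = £58.09525 → £58.10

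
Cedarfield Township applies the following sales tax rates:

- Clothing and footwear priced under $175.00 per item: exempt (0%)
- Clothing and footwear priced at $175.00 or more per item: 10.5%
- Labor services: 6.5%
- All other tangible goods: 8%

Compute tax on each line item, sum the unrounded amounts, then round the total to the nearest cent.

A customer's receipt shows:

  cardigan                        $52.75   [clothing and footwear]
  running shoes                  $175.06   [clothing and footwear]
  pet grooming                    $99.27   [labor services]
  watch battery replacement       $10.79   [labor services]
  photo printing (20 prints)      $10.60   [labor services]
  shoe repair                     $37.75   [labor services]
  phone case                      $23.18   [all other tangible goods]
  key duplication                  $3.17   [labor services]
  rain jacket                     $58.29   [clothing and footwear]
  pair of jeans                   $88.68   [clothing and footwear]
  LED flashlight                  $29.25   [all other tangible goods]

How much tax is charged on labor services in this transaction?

Pet grooming $99.27: labor services → 6.5% → $6.45255
Watch battery replacement $10.79: labor services → 6.5% → $0.70135
Photo printing (20 prints) $10.60: labor services → 6.5% → $0.689
Shoe repair $37.75: labor services → 6.5% → $2.45375
Key duplication $3.17: labor services → 6.5% → $0.20605
Tax on labor services: unrounded sum = $10.5027 → $10.50

$10.50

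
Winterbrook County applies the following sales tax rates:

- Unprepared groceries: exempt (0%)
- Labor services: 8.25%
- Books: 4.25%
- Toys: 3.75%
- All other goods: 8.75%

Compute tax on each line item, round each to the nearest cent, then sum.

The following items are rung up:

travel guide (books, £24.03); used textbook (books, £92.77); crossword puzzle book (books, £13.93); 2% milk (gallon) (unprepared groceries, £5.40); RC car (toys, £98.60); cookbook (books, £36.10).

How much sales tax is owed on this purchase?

£10.78

Travel guide £24.03: books → 4.25% → £1.02
Used textbook £92.77: books → 4.25% → £3.94
Crossword puzzle book £13.93: books → 4.25% → £0.59
2% milk (gallon) £5.40: unprepared groceries → 0% → £0.00
RC car £98.60: toys → 3.75% → £3.70
Cookbook £36.10: books → 4.25% → £1.53
Total tax = £1.02 + £3.94 + £0.59 + £3.70 + £1.53 = £10.78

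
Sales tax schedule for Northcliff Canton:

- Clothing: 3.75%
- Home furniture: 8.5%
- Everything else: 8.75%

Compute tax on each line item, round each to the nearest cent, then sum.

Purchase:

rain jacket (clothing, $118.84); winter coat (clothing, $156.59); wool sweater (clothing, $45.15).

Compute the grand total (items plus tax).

Rain jacket $118.84: clothing → 3.75% → $4.46
Winter coat $156.59: clothing → 3.75% → $5.87
Wool sweater $45.15: clothing → 3.75% → $1.69
Subtotal = $320.58; tax = $12.02; total due = $332.60

$332.60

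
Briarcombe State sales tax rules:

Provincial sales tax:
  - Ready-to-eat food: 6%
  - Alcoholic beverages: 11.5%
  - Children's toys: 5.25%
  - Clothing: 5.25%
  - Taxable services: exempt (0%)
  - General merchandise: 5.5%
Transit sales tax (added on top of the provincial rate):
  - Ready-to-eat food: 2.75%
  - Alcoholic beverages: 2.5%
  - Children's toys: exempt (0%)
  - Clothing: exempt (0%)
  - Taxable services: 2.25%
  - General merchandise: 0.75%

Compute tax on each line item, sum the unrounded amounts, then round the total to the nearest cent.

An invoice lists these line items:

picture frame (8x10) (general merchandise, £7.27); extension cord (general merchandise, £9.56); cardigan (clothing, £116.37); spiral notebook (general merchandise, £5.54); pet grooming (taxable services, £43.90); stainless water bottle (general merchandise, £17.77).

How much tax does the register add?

Picture frame (8x10) £7.27: general merchandise → 5.5% + 0.75% transit = 6.25% → £0.454375
Extension cord £9.56: general merchandise → 5.5% + 0.75% transit = 6.25% → £0.5975
Cardigan £116.37: clothing → 5.25% + 0% transit = 5.25% → £6.109425
Spiral notebook £5.54: general merchandise → 5.5% + 0.75% transit = 6.25% → £0.34625
Pet grooming £43.90: taxable services → 0% + 2.25% transit = 2.25% → £0.98775
Stainless water bottle £17.77: general merchandise → 5.5% + 0.75% transit = 6.25% → £1.110625
Unrounded tax sum = £9.605925 → £9.61

£9.61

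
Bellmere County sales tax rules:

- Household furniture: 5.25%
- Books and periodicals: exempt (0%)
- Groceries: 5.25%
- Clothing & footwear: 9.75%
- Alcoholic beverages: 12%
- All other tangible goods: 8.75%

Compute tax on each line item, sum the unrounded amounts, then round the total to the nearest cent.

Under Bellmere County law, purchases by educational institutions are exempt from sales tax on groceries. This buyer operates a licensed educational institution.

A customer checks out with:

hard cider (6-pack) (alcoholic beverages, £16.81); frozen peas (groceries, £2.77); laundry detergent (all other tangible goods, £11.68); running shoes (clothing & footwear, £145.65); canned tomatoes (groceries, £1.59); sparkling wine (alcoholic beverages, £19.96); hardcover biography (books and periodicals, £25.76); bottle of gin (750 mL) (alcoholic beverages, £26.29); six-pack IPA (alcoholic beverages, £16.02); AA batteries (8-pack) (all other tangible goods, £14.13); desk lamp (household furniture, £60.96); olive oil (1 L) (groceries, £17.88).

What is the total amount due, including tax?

£388.65

Hard cider (6-pack) £16.81: alcoholic beverages → 12% → £2.0172
Frozen peas £2.77: groceries, buyer-exempt → 0% → £0.00
Laundry detergent £11.68: all other tangible goods → 8.75% → £1.022
Running shoes £145.65: clothing & footwear → 9.75% → £14.200875
Canned tomatoes £1.59: groceries, buyer-exempt → 0% → £0.00
Sparkling wine £19.96: alcoholic beverages → 12% → £2.3952
Hardcover biography £25.76: books and periodicals → 0% → £0.00
Bottle of gin (750 mL) £26.29: alcoholic beverages → 12% → £3.1548
Six-pack IPA £16.02: alcoholic beverages → 12% → £1.9224
AA batteries (8-pack) £14.13: all other tangible goods → 8.75% → £1.236375
Desk lamp £60.96: household furniture → 5.25% → £3.2004
Olive oil (1 L) £17.88: groceries, buyer-exempt → 0% → £0.00
Subtotal = £359.50; unrounded tax = £29.14925 → £29.15; total due = £388.65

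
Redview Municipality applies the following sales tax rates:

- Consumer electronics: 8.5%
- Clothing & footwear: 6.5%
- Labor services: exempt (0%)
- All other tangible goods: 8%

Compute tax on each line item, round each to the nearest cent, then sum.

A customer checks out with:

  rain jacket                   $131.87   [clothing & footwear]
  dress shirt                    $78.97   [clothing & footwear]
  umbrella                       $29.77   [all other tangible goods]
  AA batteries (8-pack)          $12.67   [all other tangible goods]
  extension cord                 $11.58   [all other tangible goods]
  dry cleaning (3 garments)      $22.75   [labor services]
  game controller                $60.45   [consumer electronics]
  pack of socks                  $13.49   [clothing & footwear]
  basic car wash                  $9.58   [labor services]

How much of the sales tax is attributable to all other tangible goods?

$4.32

Umbrella $29.77: all other tangible goods → 8% → $2.38
AA batteries (8-pack) $12.67: all other tangible goods → 8% → $1.01
Extension cord $11.58: all other tangible goods → 8% → $0.93
Tax on all other tangible goods = $2.38 + $1.01 + $0.93 = $4.32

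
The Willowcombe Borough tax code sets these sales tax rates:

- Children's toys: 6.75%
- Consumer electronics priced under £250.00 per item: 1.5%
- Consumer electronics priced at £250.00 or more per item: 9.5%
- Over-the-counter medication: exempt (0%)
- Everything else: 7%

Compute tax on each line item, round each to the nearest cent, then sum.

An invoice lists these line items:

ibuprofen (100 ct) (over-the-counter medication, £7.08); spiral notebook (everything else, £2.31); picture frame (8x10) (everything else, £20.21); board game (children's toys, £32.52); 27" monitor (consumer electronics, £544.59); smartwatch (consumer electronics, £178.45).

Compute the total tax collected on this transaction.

£58.19

Ibuprofen (100 ct) £7.08: over-the-counter medication → 0% → £0.00
Spiral notebook £2.31: everything else → 7% → £0.16
Picture frame (8x10) £20.21: everything else → 7% → £1.41
Board game £32.52: children's toys → 6.75% → £2.20
27" monitor £544.59: consumer electronics, £250.00 or more → 9.5% → £51.74
Smartwatch £178.45: consumer electronics, under £250.00 → 1.5% → £2.68
Total tax = £0.16 + £1.41 + £2.20 + £51.74 + £2.68 = £58.19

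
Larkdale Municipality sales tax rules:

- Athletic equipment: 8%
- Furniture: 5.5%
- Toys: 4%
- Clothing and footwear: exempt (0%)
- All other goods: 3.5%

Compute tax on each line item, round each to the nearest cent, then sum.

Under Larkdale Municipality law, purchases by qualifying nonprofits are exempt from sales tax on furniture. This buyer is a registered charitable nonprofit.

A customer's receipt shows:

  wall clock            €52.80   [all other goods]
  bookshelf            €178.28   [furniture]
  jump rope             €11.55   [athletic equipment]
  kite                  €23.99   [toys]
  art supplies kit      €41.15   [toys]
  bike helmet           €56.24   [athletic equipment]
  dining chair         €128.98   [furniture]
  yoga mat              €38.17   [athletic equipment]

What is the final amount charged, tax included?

€544.09

Wall clock €52.80: all other goods → 3.5% → €1.85
Bookshelf €178.28: furniture, buyer-exempt → 0% → €0.00
Jump rope €11.55: athletic equipment → 8% → €0.92
Kite €23.99: toys → 4% → €0.96
Art supplies kit €41.15: toys → 4% → €1.65
Bike helmet €56.24: athletic equipment → 8% → €4.50
Dining chair €128.98: furniture, buyer-exempt → 0% → €0.00
Yoga mat €38.17: athletic equipment → 8% → €3.05
Subtotal = €531.16; tax = €12.93; total due = €544.09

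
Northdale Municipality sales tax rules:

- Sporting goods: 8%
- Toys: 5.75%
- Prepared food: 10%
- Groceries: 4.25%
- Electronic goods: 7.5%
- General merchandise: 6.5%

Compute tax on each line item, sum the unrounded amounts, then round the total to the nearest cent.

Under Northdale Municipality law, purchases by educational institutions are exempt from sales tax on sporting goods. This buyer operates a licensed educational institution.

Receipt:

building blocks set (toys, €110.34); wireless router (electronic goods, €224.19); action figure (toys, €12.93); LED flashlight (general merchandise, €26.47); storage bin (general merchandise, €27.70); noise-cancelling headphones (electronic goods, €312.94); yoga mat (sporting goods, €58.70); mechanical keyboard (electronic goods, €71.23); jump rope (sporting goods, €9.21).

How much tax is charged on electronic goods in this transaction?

€45.63

Wireless router €224.19: electronic goods → 7.5% → €16.81425
Noise-cancelling headphones €312.94: electronic goods → 7.5% → €23.4705
Mechanical keyboard €71.23: electronic goods → 7.5% → €5.34225
Tax on electronic goods: unrounded sum = €45.627 → €45.63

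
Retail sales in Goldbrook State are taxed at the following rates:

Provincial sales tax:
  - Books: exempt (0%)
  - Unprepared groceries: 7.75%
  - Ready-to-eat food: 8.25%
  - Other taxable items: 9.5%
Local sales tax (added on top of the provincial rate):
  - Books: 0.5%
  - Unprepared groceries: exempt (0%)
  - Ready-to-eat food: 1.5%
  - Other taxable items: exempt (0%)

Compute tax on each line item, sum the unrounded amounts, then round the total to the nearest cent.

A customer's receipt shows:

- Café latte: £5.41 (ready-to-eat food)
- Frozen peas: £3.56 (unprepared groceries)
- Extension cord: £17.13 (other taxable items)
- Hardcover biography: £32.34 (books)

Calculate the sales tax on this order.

Café latte £5.41: ready-to-eat food → 8.25% + 1.5% local = 9.75% → £0.527475
Frozen peas £3.56: unprepared groceries → 7.75% + 0% local = 7.75% → £0.2759
Extension cord £17.13: other taxable items → 9.5% + 0% local = 9.5% → £1.62735
Hardcover biography £32.34: books → 0% + 0.5% local = 0.5% → £0.1617
Unrounded tax sum = £2.592425 → £2.59

£2.59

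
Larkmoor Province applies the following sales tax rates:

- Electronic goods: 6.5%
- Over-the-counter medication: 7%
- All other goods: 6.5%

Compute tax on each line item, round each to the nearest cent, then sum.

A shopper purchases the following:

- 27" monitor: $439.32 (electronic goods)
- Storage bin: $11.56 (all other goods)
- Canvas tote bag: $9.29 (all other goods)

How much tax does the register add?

$29.91

27" monitor $439.32: electronic goods → 6.5% → $28.56
Storage bin $11.56: all other goods → 6.5% → $0.75
Canvas tote bag $9.29: all other goods → 6.5% → $0.60
Total tax = $28.56 + $0.75 + $0.60 = $29.91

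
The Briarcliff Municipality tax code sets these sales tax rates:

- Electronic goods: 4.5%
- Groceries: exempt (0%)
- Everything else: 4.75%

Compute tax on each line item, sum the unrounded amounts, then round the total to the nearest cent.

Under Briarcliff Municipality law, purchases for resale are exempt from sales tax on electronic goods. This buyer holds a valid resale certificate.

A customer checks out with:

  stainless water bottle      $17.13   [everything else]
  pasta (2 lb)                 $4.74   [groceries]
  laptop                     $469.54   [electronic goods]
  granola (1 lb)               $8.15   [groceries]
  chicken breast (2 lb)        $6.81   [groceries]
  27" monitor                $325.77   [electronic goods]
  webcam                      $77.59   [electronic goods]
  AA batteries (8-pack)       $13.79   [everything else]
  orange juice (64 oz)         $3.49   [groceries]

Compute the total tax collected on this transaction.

$1.47

Stainless water bottle $17.13: everything else → 4.75% → $0.813675
Pasta (2 lb) $4.74: groceries → 0% → $0.00
Laptop $469.54: electronic goods, buyer-exempt → 0% → $0.00
Granola (1 lb) $8.15: groceries → 0% → $0.00
Chicken breast (2 lb) $6.81: groceries → 0% → $0.00
27" monitor $325.77: electronic goods, buyer-exempt → 0% → $0.00
Webcam $77.59: electronic goods, buyer-exempt → 0% → $0.00
AA batteries (8-pack) $13.79: everything else → 4.75% → $0.655025
Orange juice (64 oz) $3.49: groceries → 0% → $0.00
Unrounded tax sum = $1.4687 → $1.47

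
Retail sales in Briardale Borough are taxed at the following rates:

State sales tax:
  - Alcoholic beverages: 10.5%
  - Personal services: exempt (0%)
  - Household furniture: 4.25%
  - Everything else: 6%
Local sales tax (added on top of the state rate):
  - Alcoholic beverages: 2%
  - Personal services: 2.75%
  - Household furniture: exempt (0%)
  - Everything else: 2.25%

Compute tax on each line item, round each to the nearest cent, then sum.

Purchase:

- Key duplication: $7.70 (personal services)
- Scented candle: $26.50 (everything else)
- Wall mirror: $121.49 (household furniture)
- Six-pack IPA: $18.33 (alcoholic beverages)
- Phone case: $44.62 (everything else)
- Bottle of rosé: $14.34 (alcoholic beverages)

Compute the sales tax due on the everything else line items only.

$5.87

Scented candle $26.50: everything else → 6% + 2.25% local = 8.25% → $2.19
Phone case $44.62: everything else → 6% + 2.25% local = 8.25% → $3.68
Tax on everything else = $2.19 + $3.68 = $5.87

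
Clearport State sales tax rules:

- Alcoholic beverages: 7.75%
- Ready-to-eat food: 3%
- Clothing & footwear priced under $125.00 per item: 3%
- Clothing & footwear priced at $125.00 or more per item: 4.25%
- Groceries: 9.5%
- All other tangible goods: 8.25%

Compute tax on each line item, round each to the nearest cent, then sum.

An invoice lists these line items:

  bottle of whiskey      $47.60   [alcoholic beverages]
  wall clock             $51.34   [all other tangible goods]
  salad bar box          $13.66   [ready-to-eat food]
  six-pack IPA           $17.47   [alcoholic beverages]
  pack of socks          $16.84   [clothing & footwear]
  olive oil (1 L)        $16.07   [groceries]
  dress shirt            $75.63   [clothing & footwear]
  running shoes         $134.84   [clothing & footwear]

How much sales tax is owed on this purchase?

$19.73

Bottle of whiskey $47.60: alcoholic beverages → 7.75% → $3.69
Wall clock $51.34: all other tangible goods → 8.25% → $4.24
Salad bar box $13.66: ready-to-eat food → 3% → $0.41
Six-pack IPA $17.47: alcoholic beverages → 7.75% → $1.35
Pack of socks $16.84: clothing & footwear, under $125.00 → 3% → $0.51
Olive oil (1 L) $16.07: groceries → 9.5% → $1.53
Dress shirt $75.63: clothing & footwear, under $125.00 → 3% → $2.27
Running shoes $134.84: clothing & footwear, $125.00 or more → 4.25% → $5.73
Total tax = $3.69 + $4.24 + $0.41 + $1.35 + $0.51 + $1.53 + $2.27 + $5.73 = $19.73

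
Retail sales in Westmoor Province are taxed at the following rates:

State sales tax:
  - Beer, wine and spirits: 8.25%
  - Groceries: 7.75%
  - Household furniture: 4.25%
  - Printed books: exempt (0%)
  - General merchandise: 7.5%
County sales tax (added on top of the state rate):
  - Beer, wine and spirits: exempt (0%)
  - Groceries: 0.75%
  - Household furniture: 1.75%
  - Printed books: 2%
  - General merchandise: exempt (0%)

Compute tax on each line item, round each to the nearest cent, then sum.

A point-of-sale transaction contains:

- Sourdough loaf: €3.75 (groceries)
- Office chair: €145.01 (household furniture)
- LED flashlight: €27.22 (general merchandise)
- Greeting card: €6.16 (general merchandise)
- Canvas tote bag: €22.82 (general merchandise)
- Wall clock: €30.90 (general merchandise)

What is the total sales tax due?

Sourdough loaf €3.75: groceries → 7.75% + 0.75% county = 8.5% → €0.32
Office chair €145.01: household furniture → 4.25% + 1.75% county = 6% → €8.70
LED flashlight €27.22: general merchandise → 7.5% + 0% county = 7.5% → €2.04
Greeting card €6.16: general merchandise → 7.5% + 0% county = 7.5% → €0.46
Canvas tote bag €22.82: general merchandise → 7.5% + 0% county = 7.5% → €1.71
Wall clock €30.90: general merchandise → 7.5% + 0% county = 7.5% → €2.32
Total tax = €0.32 + €8.70 + €2.04 + €0.46 + €1.71 + €2.32 = €15.55

€15.55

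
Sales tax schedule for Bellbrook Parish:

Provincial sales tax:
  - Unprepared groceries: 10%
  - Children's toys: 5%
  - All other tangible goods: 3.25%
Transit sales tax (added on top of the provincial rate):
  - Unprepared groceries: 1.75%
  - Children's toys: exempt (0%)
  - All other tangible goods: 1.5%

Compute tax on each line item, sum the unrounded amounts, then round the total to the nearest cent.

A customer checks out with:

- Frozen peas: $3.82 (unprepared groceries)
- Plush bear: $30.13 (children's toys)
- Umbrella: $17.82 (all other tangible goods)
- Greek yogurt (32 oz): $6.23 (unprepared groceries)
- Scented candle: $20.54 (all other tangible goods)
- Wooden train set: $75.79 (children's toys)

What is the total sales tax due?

Frozen peas $3.82: unprepared groceries → 10% + 1.75% transit = 11.75% → $0.44885
Plush bear $30.13: children's toys → 5% + 0% transit = 5% → $1.5065
Umbrella $17.82: all other tangible goods → 3.25% + 1.5% transit = 4.75% → $0.84645
Greek yogurt (32 oz) $6.23: unprepared groceries → 10% + 1.75% transit = 11.75% → $0.732025
Scented candle $20.54: all other tangible goods → 3.25% + 1.5% transit = 4.75% → $0.97565
Wooden train set $75.79: children's toys → 5% + 0% transit = 5% → $3.7895
Unrounded tax sum = $8.298975 → $8.30

$8.30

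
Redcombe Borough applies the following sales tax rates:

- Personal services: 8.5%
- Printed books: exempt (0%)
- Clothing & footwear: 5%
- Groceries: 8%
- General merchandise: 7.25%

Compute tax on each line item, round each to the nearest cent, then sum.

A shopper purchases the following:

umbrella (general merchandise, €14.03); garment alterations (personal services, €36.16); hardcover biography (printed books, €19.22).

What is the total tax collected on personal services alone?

€3.07

Garment alterations €36.16: personal services → 8.5% → €3.07
Tax on personal services = €3.07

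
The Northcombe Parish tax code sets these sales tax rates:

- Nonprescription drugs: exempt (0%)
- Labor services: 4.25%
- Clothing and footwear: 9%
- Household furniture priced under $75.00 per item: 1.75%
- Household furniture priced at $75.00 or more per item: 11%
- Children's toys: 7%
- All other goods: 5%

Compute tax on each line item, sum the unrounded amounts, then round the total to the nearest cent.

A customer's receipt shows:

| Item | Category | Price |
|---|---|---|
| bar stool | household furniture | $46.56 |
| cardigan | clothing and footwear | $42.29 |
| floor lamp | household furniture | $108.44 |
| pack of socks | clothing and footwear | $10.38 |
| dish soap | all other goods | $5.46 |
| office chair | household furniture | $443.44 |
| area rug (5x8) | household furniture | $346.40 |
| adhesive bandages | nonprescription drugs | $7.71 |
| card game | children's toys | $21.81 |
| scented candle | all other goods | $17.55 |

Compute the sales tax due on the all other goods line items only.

$1.15

Dish soap $5.46: all other goods → 5% → $0.273
Scented candle $17.55: all other goods → 5% → $0.8775
Tax on all other goods: unrounded sum = $1.1505 → $1.15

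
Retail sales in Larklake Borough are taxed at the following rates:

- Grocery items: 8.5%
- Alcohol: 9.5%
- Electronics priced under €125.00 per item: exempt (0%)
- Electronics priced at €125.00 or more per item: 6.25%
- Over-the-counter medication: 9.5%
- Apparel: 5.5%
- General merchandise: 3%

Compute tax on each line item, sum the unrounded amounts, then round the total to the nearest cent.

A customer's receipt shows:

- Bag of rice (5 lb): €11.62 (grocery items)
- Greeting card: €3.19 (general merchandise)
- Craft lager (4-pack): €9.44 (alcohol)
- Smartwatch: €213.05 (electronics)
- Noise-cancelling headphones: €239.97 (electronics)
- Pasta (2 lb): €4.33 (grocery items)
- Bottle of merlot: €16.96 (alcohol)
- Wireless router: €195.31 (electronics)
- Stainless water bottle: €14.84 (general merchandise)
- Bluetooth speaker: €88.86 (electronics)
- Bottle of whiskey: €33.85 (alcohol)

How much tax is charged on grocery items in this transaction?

€1.36

Bag of rice (5 lb) €11.62: grocery items → 8.5% → €0.9877
Pasta (2 lb) €4.33: grocery items → 8.5% → €0.36805
Tax on grocery items: unrounded sum = €1.35575 → €1.36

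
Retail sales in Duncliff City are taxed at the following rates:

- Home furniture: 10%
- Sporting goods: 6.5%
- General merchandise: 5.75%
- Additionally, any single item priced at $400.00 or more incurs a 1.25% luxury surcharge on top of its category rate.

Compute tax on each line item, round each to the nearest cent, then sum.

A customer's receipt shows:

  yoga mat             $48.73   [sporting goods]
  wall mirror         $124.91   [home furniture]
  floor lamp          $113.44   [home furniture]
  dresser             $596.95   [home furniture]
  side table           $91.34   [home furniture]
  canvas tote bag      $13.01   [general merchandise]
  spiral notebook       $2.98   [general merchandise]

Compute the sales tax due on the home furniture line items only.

Wall mirror $124.91: home furniture → 10% → $12.49
Floor lamp $113.44: home furniture → 10% → $11.34
Dresser $596.95: home furniture → 10% + 1.25% surcharge = 11.25% → $67.16
Side table $91.34: home furniture → 10% → $9.13
Tax on home furniture = $12.49 + $11.34 + $67.16 + $9.13 = $100.12

$100.12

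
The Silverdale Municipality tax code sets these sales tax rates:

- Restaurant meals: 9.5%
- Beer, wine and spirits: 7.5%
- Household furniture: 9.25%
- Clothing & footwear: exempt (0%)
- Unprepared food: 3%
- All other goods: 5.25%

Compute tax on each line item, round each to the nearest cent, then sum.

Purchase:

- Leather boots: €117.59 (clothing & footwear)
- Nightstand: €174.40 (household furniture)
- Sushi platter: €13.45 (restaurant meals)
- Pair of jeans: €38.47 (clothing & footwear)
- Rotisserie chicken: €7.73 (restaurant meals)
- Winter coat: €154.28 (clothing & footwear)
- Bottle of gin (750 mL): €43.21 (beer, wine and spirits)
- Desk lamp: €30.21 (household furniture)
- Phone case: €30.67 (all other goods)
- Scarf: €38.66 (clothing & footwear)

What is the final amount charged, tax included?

€674.45

Leather boots €117.59: clothing & footwear → 0% → €0.00
Nightstand €174.40: household furniture → 9.25% → €16.13
Sushi platter €13.45: restaurant meals → 9.5% → €1.28
Pair of jeans €38.47: clothing & footwear → 0% → €0.00
Rotisserie chicken €7.73: restaurant meals → 9.5% → €0.73
Winter coat €154.28: clothing & footwear → 0% → €0.00
Bottle of gin (750 mL) €43.21: beer, wine and spirits → 7.5% → €3.24
Desk lamp €30.21: household furniture → 9.25% → €2.79
Phone case €30.67: all other goods → 5.25% → €1.61
Scarf €38.66: clothing & footwear → 0% → €0.00
Subtotal = €648.67; tax = €25.78; total due = €674.45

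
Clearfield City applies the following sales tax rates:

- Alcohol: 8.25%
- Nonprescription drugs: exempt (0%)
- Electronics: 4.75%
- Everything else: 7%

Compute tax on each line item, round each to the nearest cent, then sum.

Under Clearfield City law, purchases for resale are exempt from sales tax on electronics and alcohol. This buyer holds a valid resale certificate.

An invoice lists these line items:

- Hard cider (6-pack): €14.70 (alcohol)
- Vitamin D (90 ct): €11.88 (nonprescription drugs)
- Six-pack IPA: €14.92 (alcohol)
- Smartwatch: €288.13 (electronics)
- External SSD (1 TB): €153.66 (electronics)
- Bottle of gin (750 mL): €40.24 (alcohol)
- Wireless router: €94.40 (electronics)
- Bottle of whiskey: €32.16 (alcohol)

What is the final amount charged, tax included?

€650.09

Hard cider (6-pack) €14.70: alcohol, buyer-exempt → 0% → €0.00
Vitamin D (90 ct) €11.88: nonprescription drugs → 0% → €0.00
Six-pack IPA €14.92: alcohol, buyer-exempt → 0% → €0.00
Smartwatch €288.13: electronics, buyer-exempt → 0% → €0.00
External SSD (1 TB) €153.66: electronics, buyer-exempt → 0% → €0.00
Bottle of gin (750 mL) €40.24: alcohol, buyer-exempt → 0% → €0.00
Wireless router €94.40: electronics, buyer-exempt → 0% → €0.00
Bottle of whiskey €32.16: alcohol, buyer-exempt → 0% → €0.00
Subtotal = €650.09; tax = €0.00; total due = €650.09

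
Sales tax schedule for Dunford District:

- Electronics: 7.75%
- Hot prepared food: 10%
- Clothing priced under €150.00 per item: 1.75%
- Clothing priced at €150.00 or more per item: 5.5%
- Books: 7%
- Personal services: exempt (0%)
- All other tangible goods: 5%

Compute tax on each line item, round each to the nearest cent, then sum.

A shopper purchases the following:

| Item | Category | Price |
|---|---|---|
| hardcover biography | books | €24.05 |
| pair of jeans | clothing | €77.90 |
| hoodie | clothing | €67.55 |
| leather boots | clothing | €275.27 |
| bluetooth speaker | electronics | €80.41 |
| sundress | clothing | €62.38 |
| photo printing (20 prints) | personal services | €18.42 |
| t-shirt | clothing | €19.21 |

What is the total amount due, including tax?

€652.21

Hardcover biography €24.05: books → 7% → €1.68
Pair of jeans €77.90: clothing, under €150.00 → 1.75% → €1.36
Hoodie €67.55: clothing, under €150.00 → 1.75% → €1.18
Leather boots €275.27: clothing, €150.00 or more → 5.5% → €15.14
Bluetooth speaker €80.41: electronics → 7.75% → €6.23
Sundress €62.38: clothing, under €150.00 → 1.75% → €1.09
Photo printing (20 prints) €18.42: personal services → 0% → €0.00
T-shirt €19.21: clothing, under €150.00 → 1.75% → €0.34
Subtotal = €625.19; tax = €27.02; total due = €652.21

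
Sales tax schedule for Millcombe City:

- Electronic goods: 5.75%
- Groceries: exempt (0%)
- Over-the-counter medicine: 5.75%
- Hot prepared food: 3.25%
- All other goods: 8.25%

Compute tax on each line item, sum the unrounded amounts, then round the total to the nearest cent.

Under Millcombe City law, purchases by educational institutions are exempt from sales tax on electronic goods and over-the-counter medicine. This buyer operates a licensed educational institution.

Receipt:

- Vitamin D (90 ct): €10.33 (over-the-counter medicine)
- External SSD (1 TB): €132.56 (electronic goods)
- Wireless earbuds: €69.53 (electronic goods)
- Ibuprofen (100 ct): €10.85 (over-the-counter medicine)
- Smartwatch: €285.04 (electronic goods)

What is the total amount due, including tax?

Vitamin D (90 ct) €10.33: over-the-counter medicine, buyer-exempt → 0% → €0.00
External SSD (1 TB) €132.56: electronic goods, buyer-exempt → 0% → €0.00
Wireless earbuds €69.53: electronic goods, buyer-exempt → 0% → €0.00
Ibuprofen (100 ct) €10.85: over-the-counter medicine, buyer-exempt → 0% → €0.00
Smartwatch €285.04: electronic goods, buyer-exempt → 0% → €0.00
Subtotal = €508.31; unrounded tax = €0.00 → €0.00; total due = €508.31

€508.31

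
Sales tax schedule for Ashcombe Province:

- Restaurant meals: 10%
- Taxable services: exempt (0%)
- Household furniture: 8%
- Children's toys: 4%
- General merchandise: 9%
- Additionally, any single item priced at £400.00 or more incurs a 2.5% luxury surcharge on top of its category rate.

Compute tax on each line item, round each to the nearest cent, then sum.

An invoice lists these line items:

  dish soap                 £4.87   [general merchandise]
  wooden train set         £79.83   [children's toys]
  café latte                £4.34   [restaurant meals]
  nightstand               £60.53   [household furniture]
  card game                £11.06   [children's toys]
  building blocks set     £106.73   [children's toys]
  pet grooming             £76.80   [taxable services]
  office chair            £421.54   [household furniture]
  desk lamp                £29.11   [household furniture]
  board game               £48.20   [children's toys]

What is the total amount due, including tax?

£905.14

Dish soap £4.87: general merchandise → 9% → £0.44
Wooden train set £79.83: children's toys → 4% → £3.19
Café latte £4.34: restaurant meals → 10% → £0.43
Nightstand £60.53: household furniture → 8% → £4.84
Card game £11.06: children's toys → 4% → £0.44
Building blocks set £106.73: children's toys → 4% → £4.27
Pet grooming £76.80: taxable services → 0% → £0.00
Office chair £421.54: household furniture → 8% + 2.5% surcharge = 10.5% → £44.26
Desk lamp £29.11: household furniture → 8% → £2.33
Board game £48.20: children's toys → 4% → £1.93
Subtotal = £843.01; tax = £62.13; total due = £905.14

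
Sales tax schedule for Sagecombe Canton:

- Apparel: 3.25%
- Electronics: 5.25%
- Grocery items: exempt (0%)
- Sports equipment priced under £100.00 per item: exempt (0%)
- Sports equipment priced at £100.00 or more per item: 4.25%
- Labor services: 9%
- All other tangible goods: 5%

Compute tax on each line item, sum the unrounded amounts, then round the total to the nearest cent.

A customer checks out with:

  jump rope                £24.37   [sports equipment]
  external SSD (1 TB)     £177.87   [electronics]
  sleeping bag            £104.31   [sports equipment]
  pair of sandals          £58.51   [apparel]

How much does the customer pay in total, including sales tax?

£380.73

Jump rope £24.37: sports equipment, under £100.00 → 0% → £0.00
External SSD (1 TB) £177.87: electronics → 5.25% → £9.338175
Sleeping bag £104.31: sports equipment, £100.00 or more → 4.25% → £4.433175
Pair of sandals £58.51: apparel → 3.25% → £1.901575
Subtotal = £365.06; unrounded tax = £15.672925 → £15.67; total due = £380.73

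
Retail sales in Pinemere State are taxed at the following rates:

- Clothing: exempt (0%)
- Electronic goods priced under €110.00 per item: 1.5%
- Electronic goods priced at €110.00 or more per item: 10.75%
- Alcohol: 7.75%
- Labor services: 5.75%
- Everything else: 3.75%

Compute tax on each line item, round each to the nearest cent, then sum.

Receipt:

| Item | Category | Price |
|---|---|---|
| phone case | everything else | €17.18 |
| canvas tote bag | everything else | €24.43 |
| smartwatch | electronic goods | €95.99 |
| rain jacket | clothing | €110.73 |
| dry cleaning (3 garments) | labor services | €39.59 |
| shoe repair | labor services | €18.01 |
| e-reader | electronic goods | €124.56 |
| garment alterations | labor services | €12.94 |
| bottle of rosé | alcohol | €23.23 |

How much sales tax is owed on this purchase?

€22.25

Phone case €17.18: everything else → 3.75% → €0.64
Canvas tote bag €24.43: everything else → 3.75% → €0.92
Smartwatch €95.99: electronic goods, under €110.00 → 1.5% → €1.44
Rain jacket €110.73: clothing → 0% → €0.00
Dry cleaning (3 garments) €39.59: labor services → 5.75% → €2.28
Shoe repair €18.01: labor services → 5.75% → €1.04
E-reader €124.56: electronic goods, €110.00 or more → 10.75% → €13.39
Garment alterations €12.94: labor services → 5.75% → €0.74
Bottle of rosé €23.23: alcohol → 7.75% → €1.80
Total tax = €0.64 + €0.92 + €1.44 + €2.28 + €1.04 + €13.39 + €0.74 + €1.80 = €22.25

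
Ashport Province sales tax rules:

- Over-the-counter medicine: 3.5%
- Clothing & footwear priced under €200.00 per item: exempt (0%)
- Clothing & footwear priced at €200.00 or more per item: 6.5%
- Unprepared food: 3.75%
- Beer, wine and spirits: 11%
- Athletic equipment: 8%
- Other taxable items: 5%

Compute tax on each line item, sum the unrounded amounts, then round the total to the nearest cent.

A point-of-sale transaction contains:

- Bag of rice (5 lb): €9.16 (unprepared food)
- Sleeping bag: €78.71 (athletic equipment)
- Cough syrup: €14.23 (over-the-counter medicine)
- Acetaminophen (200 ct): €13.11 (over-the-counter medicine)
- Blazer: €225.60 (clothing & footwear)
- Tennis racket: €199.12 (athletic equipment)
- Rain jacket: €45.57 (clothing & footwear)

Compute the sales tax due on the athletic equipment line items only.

Sleeping bag €78.71: athletic equipment → 8% → €6.2968
Tennis racket €199.12: athletic equipment → 8% → €15.9296
Tax on athletic equipment: unrounded sum = €22.2264 → €22.23

€22.23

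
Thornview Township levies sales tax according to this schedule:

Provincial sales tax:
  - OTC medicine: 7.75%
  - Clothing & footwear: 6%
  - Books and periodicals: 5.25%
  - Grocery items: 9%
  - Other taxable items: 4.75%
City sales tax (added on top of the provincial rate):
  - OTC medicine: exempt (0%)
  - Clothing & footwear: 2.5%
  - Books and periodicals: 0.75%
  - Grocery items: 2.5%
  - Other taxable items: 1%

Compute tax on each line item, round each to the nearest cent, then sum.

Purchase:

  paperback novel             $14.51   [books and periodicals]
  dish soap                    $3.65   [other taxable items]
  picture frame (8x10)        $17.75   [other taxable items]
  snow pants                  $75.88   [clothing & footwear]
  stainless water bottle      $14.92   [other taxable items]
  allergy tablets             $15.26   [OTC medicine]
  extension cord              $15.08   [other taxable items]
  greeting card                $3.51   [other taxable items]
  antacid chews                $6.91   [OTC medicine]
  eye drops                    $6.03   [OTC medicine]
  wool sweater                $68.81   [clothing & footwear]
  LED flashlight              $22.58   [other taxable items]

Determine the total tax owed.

Paperback novel $14.51: books and periodicals → 5.25% + 0.75% city = 6% → $0.87
Dish soap $3.65: other taxable items → 4.75% + 1% city = 5.75% → $0.21
Picture frame (8x10) $17.75: other taxable items → 4.75% + 1% city = 5.75% → $1.02
Snow pants $75.88: clothing & footwear → 6% + 2.5% city = 8.5% → $6.45
Stainless water bottle $14.92: other taxable items → 4.75% + 1% city = 5.75% → $0.86
Allergy tablets $15.26: OTC medicine → 7.75% + 0% city = 7.75% → $1.18
Extension cord $15.08: other taxable items → 4.75% + 1% city = 5.75% → $0.87
Greeting card $3.51: other taxable items → 4.75% + 1% city = 5.75% → $0.20
Antacid chews $6.91: OTC medicine → 7.75% + 0% city = 7.75% → $0.54
Eye drops $6.03: OTC medicine → 7.75% + 0% city = 7.75% → $0.47
Wool sweater $68.81: clothing & footwear → 6% + 2.5% city = 8.5% → $5.85
LED flashlight $22.58: other taxable items → 4.75% + 1% city = 5.75% → $1.30
Total tax = $0.87 + $0.21 + $1.02 + $6.45 + $0.86 + $1.18 + $0.87 + $0.20 + $0.54 + $0.47 + $5.85 + $1.30 = $19.82

$19.82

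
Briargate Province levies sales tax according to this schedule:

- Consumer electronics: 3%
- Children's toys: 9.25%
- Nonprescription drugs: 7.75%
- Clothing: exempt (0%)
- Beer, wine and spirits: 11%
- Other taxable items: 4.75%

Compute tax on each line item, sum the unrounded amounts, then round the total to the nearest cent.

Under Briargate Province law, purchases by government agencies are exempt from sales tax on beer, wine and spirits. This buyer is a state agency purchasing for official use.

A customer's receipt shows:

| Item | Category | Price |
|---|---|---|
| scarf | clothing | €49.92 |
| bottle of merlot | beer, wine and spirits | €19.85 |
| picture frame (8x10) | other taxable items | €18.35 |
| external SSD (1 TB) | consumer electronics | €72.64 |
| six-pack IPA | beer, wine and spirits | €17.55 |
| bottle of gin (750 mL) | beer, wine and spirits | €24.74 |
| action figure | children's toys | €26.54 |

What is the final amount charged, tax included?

€235.10

Scarf €49.92: clothing → 0% → €0.00
Bottle of merlot €19.85: beer, wine and spirits, buyer-exempt → 0% → €0.00
Picture frame (8x10) €18.35: other taxable items → 4.75% → €0.871625
External SSD (1 TB) €72.64: consumer electronics → 3% → €2.1792
Six-pack IPA €17.55: beer, wine and spirits, buyer-exempt → 0% → €0.00
Bottle of gin (750 mL) €24.74: beer, wine and spirits, buyer-exempt → 0% → €0.00
Action figure €26.54: children's toys → 9.25% → €2.45495
Subtotal = €229.59; unrounded tax = €5.505775 → €5.51; total due = €235.10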